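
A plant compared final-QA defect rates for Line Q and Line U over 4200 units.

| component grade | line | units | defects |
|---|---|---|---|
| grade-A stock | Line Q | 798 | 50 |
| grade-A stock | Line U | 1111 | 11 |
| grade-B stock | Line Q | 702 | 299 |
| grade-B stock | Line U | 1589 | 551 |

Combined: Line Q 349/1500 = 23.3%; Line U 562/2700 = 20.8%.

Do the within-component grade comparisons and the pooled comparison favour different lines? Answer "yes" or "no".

no

Within each component grade level (grade-A stock 6.3% vs 1.0%; grade-B stock 42.6% vs 34.7%), Line U has the lower rate every time. Pooled: 23.3% vs 20.8% — Line U has the lower rate overall. They agree.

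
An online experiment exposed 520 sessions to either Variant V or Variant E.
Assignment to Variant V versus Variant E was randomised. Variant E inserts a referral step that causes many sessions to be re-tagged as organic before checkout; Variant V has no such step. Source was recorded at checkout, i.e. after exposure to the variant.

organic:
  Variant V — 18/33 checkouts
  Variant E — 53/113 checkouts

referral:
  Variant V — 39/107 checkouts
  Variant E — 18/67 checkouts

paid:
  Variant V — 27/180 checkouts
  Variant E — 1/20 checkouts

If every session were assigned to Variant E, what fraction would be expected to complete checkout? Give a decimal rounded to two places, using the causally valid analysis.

0.36

Within every traffic source level Variant V has the higher rate, yet pooled Variant E does — Simpson's reversal.
Traffic source lies on the pathway variant → traffic source → outcome, so adjusting for it blocks the indirect effect. For the total causal effect of variant, use the unadjusted pooled rates.
So P(outcome | do(Variant E)) is just the pooled rate for Variant E: 72/200 = 0.360.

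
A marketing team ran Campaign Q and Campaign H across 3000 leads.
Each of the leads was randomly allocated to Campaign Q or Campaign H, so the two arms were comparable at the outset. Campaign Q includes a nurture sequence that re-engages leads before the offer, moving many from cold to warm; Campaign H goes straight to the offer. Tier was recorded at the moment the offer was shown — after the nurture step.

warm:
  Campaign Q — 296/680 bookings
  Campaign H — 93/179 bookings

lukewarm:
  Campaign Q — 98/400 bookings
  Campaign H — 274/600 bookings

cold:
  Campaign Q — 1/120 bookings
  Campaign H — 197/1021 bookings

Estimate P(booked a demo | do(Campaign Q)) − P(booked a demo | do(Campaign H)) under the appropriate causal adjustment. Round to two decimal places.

Engagement tier is downstream of the campaign. One should not condition on a consequence of treatment, so the overall rates are the right comparison.
The causal difference is the pooled difference: 0.329 − 0.313 = +0.016.

+0.02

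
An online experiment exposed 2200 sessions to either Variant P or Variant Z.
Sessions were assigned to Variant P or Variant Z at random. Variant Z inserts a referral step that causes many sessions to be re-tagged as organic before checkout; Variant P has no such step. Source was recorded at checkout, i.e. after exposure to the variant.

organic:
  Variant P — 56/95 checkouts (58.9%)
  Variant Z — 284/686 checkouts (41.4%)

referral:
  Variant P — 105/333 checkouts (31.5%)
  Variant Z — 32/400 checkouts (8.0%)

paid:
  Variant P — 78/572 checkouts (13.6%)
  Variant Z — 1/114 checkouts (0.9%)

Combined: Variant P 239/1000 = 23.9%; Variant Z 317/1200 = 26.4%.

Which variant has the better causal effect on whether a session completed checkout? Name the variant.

The traffic source-specific comparison favours Variant P throughout, but the pooled figures favour Variant Z. The question is whether to condition on traffic source.
Stratifying would compare variants among sessions the variants themselves sorted into traffic source groups — a form of selection on an intermediate. The unconditioned pooled rates give the total causal effect.
Pooled: Variant P 23.9% vs Variant Z 26.4%; Variant Z is higher overall.

Variant Z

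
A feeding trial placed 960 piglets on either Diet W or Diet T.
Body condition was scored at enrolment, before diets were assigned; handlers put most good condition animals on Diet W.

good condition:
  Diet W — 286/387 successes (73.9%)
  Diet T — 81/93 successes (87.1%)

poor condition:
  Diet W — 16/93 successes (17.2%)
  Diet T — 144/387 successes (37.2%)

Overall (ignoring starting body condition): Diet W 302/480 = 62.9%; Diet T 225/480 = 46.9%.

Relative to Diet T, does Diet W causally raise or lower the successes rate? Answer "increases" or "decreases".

decreases

Starting body condition differs across diets for reasons unrelated to any effect of the diet itself, and it separately predicts the outcome — a classic confounder. We must compare within starting body condition levels.
Within each level — good condition: 73.9% vs 87.1%; poor condition: 17.2% vs 37.2% — Diet T is higher every time.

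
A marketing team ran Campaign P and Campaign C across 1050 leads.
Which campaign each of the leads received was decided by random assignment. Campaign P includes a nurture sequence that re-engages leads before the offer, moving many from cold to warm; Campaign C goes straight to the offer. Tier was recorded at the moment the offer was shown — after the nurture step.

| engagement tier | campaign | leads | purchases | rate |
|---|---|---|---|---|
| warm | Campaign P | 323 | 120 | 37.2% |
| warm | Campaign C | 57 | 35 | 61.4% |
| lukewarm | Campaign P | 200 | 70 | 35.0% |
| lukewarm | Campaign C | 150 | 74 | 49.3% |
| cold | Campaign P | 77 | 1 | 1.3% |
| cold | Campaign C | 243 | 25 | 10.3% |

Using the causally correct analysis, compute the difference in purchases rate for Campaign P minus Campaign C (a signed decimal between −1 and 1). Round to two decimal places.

+0.02

Engagement tier lies on the pathway campaign → engagement tier → outcome, so adjusting for it blocks the indirect effect. For the total causal effect of campaign, use the unadjusted pooled rates.
The causal difference is the pooled difference: 0.318 − 0.298 = +0.021.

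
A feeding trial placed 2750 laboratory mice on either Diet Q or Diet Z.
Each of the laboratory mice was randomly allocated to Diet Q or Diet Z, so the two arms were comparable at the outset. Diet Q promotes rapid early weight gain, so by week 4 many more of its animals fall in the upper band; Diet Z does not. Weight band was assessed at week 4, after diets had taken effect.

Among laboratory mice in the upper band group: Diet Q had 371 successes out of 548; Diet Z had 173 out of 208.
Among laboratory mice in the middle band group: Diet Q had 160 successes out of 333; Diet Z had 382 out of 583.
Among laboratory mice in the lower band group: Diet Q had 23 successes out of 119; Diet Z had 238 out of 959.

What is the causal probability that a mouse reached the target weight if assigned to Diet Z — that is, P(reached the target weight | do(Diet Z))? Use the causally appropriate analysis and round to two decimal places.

0.45

Week-4 weight band is downstream of the diet. One should not condition on a consequence of treatment, so the overall rates are the right comparison.
So P(outcome | do(Diet Z)) is just the pooled rate for Diet Z: 793/1750 = 0.453.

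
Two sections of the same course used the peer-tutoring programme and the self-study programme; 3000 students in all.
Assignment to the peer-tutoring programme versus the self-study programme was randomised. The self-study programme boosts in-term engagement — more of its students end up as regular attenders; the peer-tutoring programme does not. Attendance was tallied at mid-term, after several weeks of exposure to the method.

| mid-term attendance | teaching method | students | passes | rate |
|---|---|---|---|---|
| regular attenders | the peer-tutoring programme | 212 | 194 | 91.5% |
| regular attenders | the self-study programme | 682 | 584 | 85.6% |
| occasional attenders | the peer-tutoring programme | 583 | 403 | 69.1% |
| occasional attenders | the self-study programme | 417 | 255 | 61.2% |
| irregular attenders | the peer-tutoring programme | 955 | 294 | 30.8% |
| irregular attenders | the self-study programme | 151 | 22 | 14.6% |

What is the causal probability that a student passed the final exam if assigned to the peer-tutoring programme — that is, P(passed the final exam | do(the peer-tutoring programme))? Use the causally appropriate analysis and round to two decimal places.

Mid-term attendance here is a post-treatment variable shaped by the teaching method; conditioning on it would introduce bias rather than remove it. The overall comparison is the causal one.
So P(outcome | do(the peer-tutoring programme)) is just the pooled rate for the peer-tutoring programme: 891/1750 = 0.509.

0.51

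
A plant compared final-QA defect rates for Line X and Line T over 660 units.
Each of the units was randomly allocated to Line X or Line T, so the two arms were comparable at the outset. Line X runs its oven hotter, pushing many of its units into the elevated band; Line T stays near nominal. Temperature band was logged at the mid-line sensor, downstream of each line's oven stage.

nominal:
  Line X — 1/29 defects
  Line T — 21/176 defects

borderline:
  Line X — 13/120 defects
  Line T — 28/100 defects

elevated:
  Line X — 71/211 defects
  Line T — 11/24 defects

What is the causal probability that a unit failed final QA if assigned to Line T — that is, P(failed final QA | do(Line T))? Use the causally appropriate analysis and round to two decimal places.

Line X is lower inside every in-process temperature band stratum but Line T is lower in aggregate. Whether to stratify depends on how in-process temperature band relates to the line.
In-process temperature band here is a post-treatment variable shaped by the line; conditioning on it would introduce bias rather than remove it. The overall comparison is the causal one.
So P(outcome | do(Line T)) is just the pooled rate for Line T: 60/300 = 0.200.

0.20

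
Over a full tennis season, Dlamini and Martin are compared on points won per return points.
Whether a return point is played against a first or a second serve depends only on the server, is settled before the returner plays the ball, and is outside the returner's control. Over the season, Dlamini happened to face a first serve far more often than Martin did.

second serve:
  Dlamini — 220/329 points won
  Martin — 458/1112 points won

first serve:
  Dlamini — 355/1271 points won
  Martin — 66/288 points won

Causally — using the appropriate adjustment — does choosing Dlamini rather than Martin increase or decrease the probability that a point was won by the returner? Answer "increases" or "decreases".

Serve type differs across players for reasons unrelated to any effect of the player itself, and it separately predicts the outcome — a classic confounder. We must compare within serve type levels.
Within each level — second serve: 66.9% vs 41.2%; first serve: 27.9% vs 22.9% — Dlamini is higher every time.

increases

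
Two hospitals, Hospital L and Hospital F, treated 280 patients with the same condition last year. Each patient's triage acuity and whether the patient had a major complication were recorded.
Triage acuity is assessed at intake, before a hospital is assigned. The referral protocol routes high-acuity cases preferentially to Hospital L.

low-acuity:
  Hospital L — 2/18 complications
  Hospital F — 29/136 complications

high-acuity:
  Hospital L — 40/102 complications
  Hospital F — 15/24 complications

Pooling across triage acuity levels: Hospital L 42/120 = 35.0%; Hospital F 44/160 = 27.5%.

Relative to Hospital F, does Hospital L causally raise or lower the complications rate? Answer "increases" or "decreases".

decreases

The stratified and pooled comparisons disagree (Hospital L wins within each triage acuity; Hospital F wins overall), so the answer turns on the causal role of triage acuity.
Triage acuity is set before the hospital has any effect — it is not caused by the hospital — and it independently drives the outcome. That makes it a confounder, so the causal comparison is within triage acuity levels.
Within each level — low-acuity: 11.1% vs 21.3%; high-acuity: 39.2% vs 62.5% — Hospital L is lower every time.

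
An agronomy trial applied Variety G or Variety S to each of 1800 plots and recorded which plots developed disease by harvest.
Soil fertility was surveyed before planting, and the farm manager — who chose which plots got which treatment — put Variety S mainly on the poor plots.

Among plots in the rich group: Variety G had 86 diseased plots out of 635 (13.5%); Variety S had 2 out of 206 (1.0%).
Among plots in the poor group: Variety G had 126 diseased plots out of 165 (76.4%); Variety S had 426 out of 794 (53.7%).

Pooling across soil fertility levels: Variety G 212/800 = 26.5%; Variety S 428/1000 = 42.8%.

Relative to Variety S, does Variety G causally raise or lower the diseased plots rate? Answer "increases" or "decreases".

increases

Here soil fertility is a common cause — it drives both which variety a case falls under and the outcome. The crude comparison mixes populations; the stratum-specific rates are the causally relevant ones.
Within each level — rich: 13.5% vs 1.0%; poor: 76.4% vs 53.7% — Variety S is lower every time.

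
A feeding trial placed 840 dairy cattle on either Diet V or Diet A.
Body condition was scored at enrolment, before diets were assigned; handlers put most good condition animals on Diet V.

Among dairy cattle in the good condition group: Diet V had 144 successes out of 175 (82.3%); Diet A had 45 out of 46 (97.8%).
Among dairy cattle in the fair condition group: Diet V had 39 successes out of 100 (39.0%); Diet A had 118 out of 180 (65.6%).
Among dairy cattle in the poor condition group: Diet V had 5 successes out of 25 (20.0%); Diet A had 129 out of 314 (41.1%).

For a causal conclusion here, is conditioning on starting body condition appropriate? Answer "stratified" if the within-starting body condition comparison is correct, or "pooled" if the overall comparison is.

stratified

Starting body condition satisfies the back-door criterion: it is not a descendant of the diet, and it blocks the spurious path from diet to outcome. Adjusting for it (i.e., using the within-starting body condition rates) gives the causal effect.
Within each level — good condition: 82.3% vs 97.8%; fair condition: 39.0% vs 65.6%; poor condition: 20.0% vs 41.1% — Diet A is higher every time.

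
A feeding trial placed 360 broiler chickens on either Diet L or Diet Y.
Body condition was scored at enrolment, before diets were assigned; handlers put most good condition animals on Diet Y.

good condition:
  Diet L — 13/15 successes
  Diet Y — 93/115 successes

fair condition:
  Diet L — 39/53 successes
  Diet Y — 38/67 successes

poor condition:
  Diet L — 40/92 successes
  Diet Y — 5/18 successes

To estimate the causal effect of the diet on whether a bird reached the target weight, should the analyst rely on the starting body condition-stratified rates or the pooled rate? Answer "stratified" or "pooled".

stratified

The stratified and pooled comparisons disagree (Diet L wins within each starting body condition; Diet Y wins overall), so the answer turns on the causal role of starting body condition.
Since starting body condition is a pre-existing factor (not a product of the diet) and it affects the outcome on its own, it is a confounder. The stratified rates, not the pooled rate, identify the causal effect.
Within each level — good condition: 86.7% vs 80.9%; fair condition: 73.6% vs 56.7%; poor condition: 43.5% vs 27.8% — Diet L is higher every time.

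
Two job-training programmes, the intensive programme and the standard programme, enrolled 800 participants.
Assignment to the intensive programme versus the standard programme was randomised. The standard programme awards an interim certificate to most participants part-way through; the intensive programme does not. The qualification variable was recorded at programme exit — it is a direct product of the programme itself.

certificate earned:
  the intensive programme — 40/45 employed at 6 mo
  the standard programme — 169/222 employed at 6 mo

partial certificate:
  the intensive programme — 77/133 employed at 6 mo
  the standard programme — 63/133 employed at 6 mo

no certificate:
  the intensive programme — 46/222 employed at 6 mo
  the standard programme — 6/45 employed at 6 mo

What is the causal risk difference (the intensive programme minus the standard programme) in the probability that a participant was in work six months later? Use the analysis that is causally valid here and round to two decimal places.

-0.19

Because the programme influences qualification attained during the programme, qualification attained during the programme is a post-treatment mediator, not a confounder. Stratifying on it would bias the estimate; the causal effect is the crude pooled difference.
The causal difference is the pooled difference: 0.407 − 0.595 = -0.188.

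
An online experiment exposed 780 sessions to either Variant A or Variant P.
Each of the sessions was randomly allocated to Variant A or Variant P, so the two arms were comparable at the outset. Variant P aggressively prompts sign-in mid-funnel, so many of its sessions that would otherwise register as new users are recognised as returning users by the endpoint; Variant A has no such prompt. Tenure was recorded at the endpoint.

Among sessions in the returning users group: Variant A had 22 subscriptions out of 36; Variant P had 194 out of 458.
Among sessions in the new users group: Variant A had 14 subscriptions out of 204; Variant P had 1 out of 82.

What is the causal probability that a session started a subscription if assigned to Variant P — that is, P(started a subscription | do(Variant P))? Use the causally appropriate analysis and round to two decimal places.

0.36

Within every user tenure level Variant A has the higher rate, yet pooled Variant P does — Simpson's reversal.
The distribution of user tenure is itself part of what the variant does — it is an intermediate outcome. Holding it fixed would remove that part of the effect; the total effect is the pooled difference.
So P(outcome | do(Variant P)) is just the pooled rate for Variant P: 195/540 = 0.361.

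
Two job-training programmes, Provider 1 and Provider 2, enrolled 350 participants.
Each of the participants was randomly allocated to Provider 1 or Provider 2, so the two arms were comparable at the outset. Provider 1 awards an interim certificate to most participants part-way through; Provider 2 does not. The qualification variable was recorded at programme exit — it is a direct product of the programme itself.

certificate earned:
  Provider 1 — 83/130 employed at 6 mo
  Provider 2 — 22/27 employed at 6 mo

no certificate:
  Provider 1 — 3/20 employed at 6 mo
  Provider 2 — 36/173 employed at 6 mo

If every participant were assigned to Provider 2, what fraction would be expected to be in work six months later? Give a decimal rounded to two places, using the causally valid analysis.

0.29

Within every qualification attained during the programme level Provider 2 has the higher rate, yet pooled Provider 1 does — Simpson's reversal.
Stratifying would compare programmes among participants the programmes themselves sorted into qualification attained during the programme groups — a form of selection on an intermediate. The unconditioned pooled rates give the total causal effect.
So P(outcome | do(Provider 2)) is just the pooled rate for Provider 2: 58/200 = 0.290.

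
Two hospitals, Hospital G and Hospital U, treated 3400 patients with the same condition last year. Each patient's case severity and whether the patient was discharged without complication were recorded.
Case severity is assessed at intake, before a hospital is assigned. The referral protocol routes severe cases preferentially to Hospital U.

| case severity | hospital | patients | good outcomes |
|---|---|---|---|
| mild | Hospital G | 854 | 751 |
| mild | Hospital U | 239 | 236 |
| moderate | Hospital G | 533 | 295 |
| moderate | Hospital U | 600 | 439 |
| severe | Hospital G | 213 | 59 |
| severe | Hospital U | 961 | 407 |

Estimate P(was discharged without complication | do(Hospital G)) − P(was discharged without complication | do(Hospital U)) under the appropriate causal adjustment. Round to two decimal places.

Within every case severity level Hospital U has the higher rate, yet pooled Hospital G does — Simpson's reversal.
Since case severity is a pre-existing factor (not a product of the hospital) and it affects the outcome on its own, it is a confounder. The stratified rates, not the pooled rate, identify the causal effect.
Adjusting over the population distribution of case severity: 0.321·(0.879−0.987) + 0.333·(0.553−0.732) + 0.345·(0.277−0.424) = -0.145.

-0.14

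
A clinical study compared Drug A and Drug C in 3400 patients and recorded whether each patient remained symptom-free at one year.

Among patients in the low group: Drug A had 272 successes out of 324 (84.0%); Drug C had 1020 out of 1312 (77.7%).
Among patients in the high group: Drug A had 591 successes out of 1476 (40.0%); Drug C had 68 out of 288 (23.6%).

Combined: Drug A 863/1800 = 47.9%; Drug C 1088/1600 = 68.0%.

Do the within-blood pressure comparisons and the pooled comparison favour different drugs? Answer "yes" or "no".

yes

Within each blood pressure level (low 84.0% vs 77.7%; high 40.0% vs 23.6%), Drug A has the higher rate every time. Pooled: 47.9% vs 68.0% — Drug C has the higher rate overall. The two comparisons disagree.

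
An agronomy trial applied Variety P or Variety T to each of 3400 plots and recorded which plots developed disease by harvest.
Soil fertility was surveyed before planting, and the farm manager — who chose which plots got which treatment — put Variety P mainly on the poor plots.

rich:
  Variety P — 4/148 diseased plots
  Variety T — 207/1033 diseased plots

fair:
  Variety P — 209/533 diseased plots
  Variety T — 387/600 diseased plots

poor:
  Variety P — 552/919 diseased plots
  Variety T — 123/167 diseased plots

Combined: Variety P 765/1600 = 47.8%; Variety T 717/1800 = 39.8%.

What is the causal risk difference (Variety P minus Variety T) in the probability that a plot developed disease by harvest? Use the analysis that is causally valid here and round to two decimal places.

-0.19

The imbalance in soil fertility arose from how plots were allocated, not from anything the variety did; and soil fertility independently affects the outcome. The pooled gap is confounded — condition on soil fertility.
Adjusting over the population distribution of soil fertility: 0.347·(0.027−0.200) + 0.333·(0.392−0.645) + 0.319·(0.601−0.737) = -0.188.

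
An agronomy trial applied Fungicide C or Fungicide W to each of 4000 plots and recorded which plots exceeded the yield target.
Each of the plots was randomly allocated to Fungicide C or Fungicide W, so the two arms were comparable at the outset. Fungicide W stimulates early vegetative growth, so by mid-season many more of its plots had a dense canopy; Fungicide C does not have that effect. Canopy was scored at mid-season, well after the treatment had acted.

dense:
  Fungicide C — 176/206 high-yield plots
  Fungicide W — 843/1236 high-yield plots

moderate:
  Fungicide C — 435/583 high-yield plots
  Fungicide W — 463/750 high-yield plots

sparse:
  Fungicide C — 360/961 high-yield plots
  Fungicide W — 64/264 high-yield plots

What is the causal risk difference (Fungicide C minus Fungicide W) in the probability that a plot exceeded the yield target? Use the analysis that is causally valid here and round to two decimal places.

Because the fungicide influences mid-season canopy, mid-season canopy is a post-treatment mediator, not a confounder. Stratifying on it would bias the estimate; the causal effect is the crude pooled difference.
The causal difference is the pooled difference: 0.555 − 0.609 = -0.054.

-0.05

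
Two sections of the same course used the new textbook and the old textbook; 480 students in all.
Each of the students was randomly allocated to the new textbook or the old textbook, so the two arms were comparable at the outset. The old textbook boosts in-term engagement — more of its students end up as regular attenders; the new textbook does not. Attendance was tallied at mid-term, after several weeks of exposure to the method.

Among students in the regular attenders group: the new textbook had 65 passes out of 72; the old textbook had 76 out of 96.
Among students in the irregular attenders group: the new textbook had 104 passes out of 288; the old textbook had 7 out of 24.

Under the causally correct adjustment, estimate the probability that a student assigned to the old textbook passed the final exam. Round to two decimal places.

0.69

Within every mid-term attendance level the new textbook has the higher rate, yet pooled the old textbook does — Simpson's reversal.
Mid-term attendance is recorded after the teaching method and is itself shifted by it — it sits on the causal path from teaching method to outcome. Conditioning on a mediator would strip out part of the effect we want; the pooled comparison gives the total causal effect.
So P(outcome | do(the old textbook)) is just the pooled rate for the old textbook: 83/120 = 0.692.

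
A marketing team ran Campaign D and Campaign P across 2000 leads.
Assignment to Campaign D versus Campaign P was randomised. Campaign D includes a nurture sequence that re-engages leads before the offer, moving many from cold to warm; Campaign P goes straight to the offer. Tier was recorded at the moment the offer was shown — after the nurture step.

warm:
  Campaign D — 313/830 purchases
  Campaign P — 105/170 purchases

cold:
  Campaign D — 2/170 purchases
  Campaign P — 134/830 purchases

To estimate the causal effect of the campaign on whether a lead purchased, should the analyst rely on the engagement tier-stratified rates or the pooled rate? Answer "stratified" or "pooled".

The distribution of engagement tier is itself part of what the campaign does — it is an intermediate outcome. Holding it fixed would remove that part of the effect; the total effect is the pooled difference.
Pooled: Campaign D 31.5% vs Campaign P 23.9%; Campaign D is higher overall.

pooled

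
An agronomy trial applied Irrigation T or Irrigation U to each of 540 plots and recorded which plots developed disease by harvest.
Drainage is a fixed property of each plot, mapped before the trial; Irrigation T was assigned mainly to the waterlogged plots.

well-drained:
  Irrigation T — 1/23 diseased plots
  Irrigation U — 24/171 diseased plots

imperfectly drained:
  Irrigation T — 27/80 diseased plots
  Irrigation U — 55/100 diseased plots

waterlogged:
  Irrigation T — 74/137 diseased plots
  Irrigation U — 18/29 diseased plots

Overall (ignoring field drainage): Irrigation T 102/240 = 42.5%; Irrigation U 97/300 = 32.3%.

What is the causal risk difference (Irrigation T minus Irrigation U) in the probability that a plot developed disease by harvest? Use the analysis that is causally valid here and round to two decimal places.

-0.13

The stratified and pooled comparisons disagree (Irrigation T wins within each field drainage; Irrigation U wins overall), so the answer turns on the causal role of field drainage.
The imbalance in field drainage arose from how plots were allocated, not from anything the irrigation did; and field drainage independently affects the outcome. The pooled gap is confounded — condition on field drainage.
Adjusting over the population distribution of field drainage: 0.359·(0.043−0.140) + 0.333·(0.338−0.550) + 0.307·(0.540−0.621) = -0.130.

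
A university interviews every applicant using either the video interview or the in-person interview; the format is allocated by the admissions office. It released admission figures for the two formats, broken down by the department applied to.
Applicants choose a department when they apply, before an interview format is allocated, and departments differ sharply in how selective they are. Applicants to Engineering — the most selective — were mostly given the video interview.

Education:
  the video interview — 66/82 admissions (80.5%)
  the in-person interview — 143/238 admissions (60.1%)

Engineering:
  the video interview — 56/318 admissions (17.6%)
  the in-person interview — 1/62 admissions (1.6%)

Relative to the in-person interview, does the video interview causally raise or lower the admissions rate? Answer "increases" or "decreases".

The imbalance in department arose from how applicants were allocated, not from anything the interview format did; and department independently affects the outcome. The pooled gap is confounded — condition on department.
Within each level — Education: 80.5% vs 60.1%; Engineering: 17.6% vs 1.6% — the video interview is higher every time.

increases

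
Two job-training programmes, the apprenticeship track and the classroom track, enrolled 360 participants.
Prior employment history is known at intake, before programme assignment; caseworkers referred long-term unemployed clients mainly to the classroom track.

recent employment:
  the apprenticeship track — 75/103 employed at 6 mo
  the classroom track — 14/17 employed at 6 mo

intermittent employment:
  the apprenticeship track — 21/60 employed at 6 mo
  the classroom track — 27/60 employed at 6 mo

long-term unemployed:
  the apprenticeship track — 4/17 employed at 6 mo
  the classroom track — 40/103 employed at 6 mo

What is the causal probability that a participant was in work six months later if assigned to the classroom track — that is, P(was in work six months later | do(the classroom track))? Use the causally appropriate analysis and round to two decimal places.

0.55

Within every prior employment history level the classroom track has the higher rate, yet pooled the apprenticeship track does — Simpson's reversal.
Prior employment history differs across programmes for reasons unrelated to any effect of the programme itself, and it separately predicts the outcome — a classic confounder. We must compare within prior employment history levels.
Standardising the classroom track to the population prior employment history mix: 0.333·14/17 + 0.333·27/60 + 0.333·40/103 = 0.554.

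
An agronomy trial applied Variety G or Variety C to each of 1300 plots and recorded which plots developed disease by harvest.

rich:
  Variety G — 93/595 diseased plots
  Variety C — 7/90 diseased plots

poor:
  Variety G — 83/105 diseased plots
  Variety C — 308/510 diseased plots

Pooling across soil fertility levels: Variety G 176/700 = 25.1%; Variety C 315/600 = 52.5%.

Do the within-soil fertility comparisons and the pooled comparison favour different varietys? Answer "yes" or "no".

yes

Within each soil fertility level (rich 15.6% vs 7.8%; poor 79.0% vs 60.4%), Variety C has the lower rate every time. Pooled: 25.1% vs 52.5% — Variety G has the lower rate overall. The two comparisons disagree.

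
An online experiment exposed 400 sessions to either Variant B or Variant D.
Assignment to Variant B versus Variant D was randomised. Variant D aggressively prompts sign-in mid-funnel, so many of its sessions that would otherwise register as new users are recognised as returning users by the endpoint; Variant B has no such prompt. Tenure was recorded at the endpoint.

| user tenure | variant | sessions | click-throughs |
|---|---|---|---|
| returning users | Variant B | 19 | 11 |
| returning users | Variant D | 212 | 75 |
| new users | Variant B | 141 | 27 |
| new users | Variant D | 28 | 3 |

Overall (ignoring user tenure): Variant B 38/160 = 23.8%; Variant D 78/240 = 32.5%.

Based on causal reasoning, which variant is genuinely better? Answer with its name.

The stratified and pooled comparisons disagree (Variant B wins within each user tenure; Variant D wins overall), so the answer turns on the causal role of user tenure.
User tenure here is a post-treatment variable shaped by the variant; conditioning on it would introduce bias rather than remove it. The overall comparison is the causal one.
Pooled: Variant B 23.8% vs Variant D 32.5%; Variant D is higher overall.

Variant D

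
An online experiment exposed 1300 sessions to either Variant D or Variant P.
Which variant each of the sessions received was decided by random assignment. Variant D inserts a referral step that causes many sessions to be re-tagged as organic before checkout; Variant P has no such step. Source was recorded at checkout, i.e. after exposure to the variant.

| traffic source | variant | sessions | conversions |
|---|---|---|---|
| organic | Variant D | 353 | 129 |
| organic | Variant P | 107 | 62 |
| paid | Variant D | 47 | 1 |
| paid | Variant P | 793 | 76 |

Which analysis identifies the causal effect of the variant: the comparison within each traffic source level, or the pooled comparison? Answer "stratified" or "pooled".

pooled

Variant P is higher inside every traffic source stratum but Variant D is higher in aggregate. Whether to stratify depends on how traffic source relates to the variant.
Traffic source lies on the pathway variant → traffic source → outcome, so adjusting for it blocks the indirect effect. For the total causal effect of variant, use the unadjusted pooled rates.
Pooled: Variant D 32.5% vs Variant P 15.3%; Variant D is higher overall.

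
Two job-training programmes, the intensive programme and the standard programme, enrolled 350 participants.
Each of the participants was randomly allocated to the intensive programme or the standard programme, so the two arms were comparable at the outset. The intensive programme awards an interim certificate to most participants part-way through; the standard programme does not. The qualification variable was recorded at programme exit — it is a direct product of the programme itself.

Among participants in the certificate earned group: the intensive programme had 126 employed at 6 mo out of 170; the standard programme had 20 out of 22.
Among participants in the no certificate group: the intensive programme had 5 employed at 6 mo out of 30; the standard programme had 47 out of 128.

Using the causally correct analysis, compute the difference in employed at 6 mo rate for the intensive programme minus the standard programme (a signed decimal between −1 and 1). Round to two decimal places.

+0.21

The qualification attained during the programme-specific comparison favours the standard programme throughout, but the pooled figures favour the intensive programme. The question is whether to condition on qualification attained during the programme.
Because the programme influences qualification attained during the programme, qualification attained during the programme is a post-treatment mediator, not a confounder. Stratifying on it would bias the estimate; the causal effect is the crude pooled difference.
The causal difference is the pooled difference: 0.655 − 0.447 = +0.208.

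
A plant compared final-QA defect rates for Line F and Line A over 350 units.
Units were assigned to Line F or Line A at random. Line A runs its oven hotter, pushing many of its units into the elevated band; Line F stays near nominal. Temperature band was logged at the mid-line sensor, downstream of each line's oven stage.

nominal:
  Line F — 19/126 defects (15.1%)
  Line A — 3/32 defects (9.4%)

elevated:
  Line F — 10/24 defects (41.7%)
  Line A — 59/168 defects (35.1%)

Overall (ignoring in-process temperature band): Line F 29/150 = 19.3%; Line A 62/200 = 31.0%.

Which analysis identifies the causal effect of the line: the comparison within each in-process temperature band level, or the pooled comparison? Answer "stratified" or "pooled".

pooled

Line A is lower inside every in-process temperature band stratum but Line F is lower in aggregate. Whether to stratify depends on how in-process temperature band relates to the line.
Because the line influences in-process temperature band, in-process temperature band is a post-treatment mediator, not a confounder. Stratifying on it would bias the estimate; the causal effect is the crude pooled difference.
Pooled: Line F 19.3% vs Line A 31.0%; Line F is lower overall.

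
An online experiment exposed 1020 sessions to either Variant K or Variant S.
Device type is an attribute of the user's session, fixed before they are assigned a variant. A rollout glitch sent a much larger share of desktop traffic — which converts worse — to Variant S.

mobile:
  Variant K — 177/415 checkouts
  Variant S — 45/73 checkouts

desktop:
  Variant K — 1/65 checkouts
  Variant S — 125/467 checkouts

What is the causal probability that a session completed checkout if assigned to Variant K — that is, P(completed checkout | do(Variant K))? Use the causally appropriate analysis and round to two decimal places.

The imbalance in device type arose from how sessions were allocated, not from anything the variant did; and device type independently affects the outcome. The pooled gap is confounded — condition on device type.
Standardising Variant K to the population device type mix: 0.478·177/415 + 0.522·1/65 = 0.212.

0.21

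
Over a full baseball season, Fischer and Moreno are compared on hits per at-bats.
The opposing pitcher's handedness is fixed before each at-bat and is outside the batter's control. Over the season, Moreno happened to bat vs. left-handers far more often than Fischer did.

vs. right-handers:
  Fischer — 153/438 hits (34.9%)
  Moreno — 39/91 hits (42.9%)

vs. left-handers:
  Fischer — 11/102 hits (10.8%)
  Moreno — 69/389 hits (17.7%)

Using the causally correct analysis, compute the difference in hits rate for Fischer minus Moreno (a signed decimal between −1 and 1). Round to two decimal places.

Within every pitcher handedness level Moreno has the higher rate, yet pooled Fischer does — Simpson's reversal.
Since pitcher handedness is a pre-existing factor (not a product of the player) and it affects the outcome on its own, it is a confounder. The stratified rates, not the pooled rate, identify the causal effect.
Adjusting over the population distribution of pitcher handedness: 0.519·(0.349−0.429) + 0.481·(0.108−0.177) = -0.075.

-0.07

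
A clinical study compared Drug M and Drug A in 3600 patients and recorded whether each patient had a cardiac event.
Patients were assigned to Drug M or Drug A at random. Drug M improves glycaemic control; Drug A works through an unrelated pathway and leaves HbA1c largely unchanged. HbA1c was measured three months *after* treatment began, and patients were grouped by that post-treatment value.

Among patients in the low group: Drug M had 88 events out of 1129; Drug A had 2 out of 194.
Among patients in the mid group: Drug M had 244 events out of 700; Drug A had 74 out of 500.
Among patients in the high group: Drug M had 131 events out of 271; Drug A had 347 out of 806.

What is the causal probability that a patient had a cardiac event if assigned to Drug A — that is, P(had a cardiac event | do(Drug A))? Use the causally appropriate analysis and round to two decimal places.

0.28

Stratifying would compare drugs among patients the drugs themselves sorted into HbA1c groups — a form of selection on an intermediate. The unconditioned pooled rates give the total causal effect.
So P(outcome | do(Drug A)) is just the pooled rate for Drug A: 423/1500 = 0.282.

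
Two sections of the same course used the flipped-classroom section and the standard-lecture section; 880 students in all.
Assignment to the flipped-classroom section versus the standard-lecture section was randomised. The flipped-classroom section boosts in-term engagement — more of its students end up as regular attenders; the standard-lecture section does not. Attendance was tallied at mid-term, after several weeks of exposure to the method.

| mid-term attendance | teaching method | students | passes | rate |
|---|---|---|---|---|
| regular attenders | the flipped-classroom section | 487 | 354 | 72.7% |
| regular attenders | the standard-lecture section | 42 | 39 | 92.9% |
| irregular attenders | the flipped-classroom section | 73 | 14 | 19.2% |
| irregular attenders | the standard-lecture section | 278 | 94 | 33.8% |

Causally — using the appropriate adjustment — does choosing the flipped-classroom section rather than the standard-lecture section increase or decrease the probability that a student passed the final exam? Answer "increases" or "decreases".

increases

Stratifying would compare teaching methods among students the teaching methods themselves sorted into mid-term attendance groups — a form of selection on an intermediate. The unconditioned pooled rates give the total causal effect.
Pooled: the flipped-classroom section 65.7% vs the standard-lecture section 41.6%; the flipped-classroom section is higher overall.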